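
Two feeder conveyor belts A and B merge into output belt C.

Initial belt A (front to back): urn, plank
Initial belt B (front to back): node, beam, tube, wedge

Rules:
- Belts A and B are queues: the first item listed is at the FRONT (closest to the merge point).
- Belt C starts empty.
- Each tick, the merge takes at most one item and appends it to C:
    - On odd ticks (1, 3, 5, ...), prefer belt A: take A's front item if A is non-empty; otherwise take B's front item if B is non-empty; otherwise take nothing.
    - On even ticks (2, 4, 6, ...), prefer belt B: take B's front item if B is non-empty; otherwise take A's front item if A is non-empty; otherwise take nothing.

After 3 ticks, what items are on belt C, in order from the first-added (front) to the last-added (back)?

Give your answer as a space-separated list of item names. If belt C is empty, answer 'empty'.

Answer: urn node plank

Derivation:
Tick 1: prefer A, take urn from A; A=[plank] B=[node,beam,tube,wedge] C=[urn]
Tick 2: prefer B, take node from B; A=[plank] B=[beam,tube,wedge] C=[urn,node]
Tick 3: prefer A, take plank from A; A=[-] B=[beam,tube,wedge] C=[urn,node,plank]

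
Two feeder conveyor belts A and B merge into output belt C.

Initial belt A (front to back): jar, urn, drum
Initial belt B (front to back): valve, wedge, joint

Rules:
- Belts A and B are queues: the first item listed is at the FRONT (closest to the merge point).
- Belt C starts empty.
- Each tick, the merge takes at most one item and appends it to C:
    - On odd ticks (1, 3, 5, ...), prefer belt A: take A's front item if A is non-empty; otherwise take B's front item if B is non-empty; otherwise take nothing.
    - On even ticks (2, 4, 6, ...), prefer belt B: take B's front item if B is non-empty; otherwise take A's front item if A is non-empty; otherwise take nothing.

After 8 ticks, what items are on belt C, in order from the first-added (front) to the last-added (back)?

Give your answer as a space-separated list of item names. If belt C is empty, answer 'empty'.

Answer: jar valve urn wedge drum joint

Derivation:
Tick 1: prefer A, take jar from A; A=[urn,drum] B=[valve,wedge,joint] C=[jar]
Tick 2: prefer B, take valve from B; A=[urn,drum] B=[wedge,joint] C=[jar,valve]
Tick 3: prefer A, take urn from A; A=[drum] B=[wedge,joint] C=[jar,valve,urn]
Tick 4: prefer B, take wedge from B; A=[drum] B=[joint] C=[jar,valve,urn,wedge]
Tick 5: prefer A, take drum from A; A=[-] B=[joint] C=[jar,valve,urn,wedge,drum]
Tick 6: prefer B, take joint from B; A=[-] B=[-] C=[jar,valve,urn,wedge,drum,joint]
Tick 7: prefer A, both empty, nothing taken; A=[-] B=[-] C=[jar,valve,urn,wedge,drum,joint]
Tick 8: prefer B, both empty, nothing taken; A=[-] B=[-] C=[jar,valve,urn,wedge,drum,joint]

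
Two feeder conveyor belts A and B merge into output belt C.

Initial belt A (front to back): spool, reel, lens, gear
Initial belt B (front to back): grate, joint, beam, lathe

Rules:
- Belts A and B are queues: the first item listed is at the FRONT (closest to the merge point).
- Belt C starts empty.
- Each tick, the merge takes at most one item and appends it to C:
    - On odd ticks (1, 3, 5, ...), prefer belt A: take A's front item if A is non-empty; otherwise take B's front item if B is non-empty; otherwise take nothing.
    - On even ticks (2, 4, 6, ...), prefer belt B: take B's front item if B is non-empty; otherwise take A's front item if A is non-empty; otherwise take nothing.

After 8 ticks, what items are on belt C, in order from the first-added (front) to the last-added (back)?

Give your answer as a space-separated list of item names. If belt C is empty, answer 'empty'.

Answer: spool grate reel joint lens beam gear lathe

Derivation:
Tick 1: prefer A, take spool from A; A=[reel,lens,gear] B=[grate,joint,beam,lathe] C=[spool]
Tick 2: prefer B, take grate from B; A=[reel,lens,gear] B=[joint,beam,lathe] C=[spool,grate]
Tick 3: prefer A, take reel from A; A=[lens,gear] B=[joint,beam,lathe] C=[spool,grate,reel]
Tick 4: prefer B, take joint from B; A=[lens,gear] B=[beam,lathe] C=[spool,grate,reel,joint]
Tick 5: prefer A, take lens from A; A=[gear] B=[beam,lathe] C=[spool,grate,reel,joint,lens]
Tick 6: prefer B, take beam from B; A=[gear] B=[lathe] C=[spool,grate,reel,joint,lens,beam]
Tick 7: prefer A, take gear from A; A=[-] B=[lathe] C=[spool,grate,reel,joint,lens,beam,gear]
Tick 8: prefer B, take lathe from B; A=[-] B=[-] C=[spool,grate,reel,joint,lens,beam,gear,lathe]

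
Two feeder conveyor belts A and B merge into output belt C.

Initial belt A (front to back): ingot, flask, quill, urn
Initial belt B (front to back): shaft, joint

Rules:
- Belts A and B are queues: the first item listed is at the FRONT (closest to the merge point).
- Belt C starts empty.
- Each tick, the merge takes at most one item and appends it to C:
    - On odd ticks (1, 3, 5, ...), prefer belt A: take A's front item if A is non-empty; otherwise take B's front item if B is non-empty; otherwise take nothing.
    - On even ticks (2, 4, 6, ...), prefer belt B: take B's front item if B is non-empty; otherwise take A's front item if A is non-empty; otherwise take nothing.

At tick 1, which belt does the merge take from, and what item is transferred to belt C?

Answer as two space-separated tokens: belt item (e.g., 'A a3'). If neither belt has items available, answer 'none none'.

Tick 1: prefer A, take ingot from A; A=[flask,quill,urn] B=[shaft,joint] C=[ingot]

Answer: A ingot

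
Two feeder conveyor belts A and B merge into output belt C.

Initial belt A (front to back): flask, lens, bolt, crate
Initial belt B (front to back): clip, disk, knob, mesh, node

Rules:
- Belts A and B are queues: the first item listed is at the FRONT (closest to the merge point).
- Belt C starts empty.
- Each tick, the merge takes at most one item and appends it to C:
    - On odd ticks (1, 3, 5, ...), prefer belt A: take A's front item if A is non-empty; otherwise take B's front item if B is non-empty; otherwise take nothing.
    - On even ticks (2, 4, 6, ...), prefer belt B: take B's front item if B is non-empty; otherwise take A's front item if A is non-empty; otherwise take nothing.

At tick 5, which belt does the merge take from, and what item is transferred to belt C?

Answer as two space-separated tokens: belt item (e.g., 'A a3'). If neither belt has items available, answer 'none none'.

Tick 1: prefer A, take flask from A; A=[lens,bolt,crate] B=[clip,disk,knob,mesh,node] C=[flask]
Tick 2: prefer B, take clip from B; A=[lens,bolt,crate] B=[disk,knob,mesh,node] C=[flask,clip]
Tick 3: prefer A, take lens from A; A=[bolt,crate] B=[disk,knob,mesh,node] C=[flask,clip,lens]
Tick 4: prefer B, take disk from B; A=[bolt,crate] B=[knob,mesh,node] C=[flask,clip,lens,disk]
Tick 5: prefer A, take bolt from A; A=[crate] B=[knob,mesh,node] C=[flask,clip,lens,disk,bolt]

Answer: A bolt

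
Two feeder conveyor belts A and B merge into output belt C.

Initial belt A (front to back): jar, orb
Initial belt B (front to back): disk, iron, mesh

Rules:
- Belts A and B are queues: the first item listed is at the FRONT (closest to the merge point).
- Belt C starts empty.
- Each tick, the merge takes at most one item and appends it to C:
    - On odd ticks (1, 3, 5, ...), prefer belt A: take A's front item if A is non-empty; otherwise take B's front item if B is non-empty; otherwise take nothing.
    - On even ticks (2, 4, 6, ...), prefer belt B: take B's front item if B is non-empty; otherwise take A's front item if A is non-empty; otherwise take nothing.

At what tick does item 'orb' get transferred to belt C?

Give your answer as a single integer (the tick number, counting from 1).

Answer: 3

Derivation:
Tick 1: prefer A, take jar from A; A=[orb] B=[disk,iron,mesh] C=[jar]
Tick 2: prefer B, take disk from B; A=[orb] B=[iron,mesh] C=[jar,disk]
Tick 3: prefer A, take orb from A; A=[-] B=[iron,mesh] C=[jar,disk,orb]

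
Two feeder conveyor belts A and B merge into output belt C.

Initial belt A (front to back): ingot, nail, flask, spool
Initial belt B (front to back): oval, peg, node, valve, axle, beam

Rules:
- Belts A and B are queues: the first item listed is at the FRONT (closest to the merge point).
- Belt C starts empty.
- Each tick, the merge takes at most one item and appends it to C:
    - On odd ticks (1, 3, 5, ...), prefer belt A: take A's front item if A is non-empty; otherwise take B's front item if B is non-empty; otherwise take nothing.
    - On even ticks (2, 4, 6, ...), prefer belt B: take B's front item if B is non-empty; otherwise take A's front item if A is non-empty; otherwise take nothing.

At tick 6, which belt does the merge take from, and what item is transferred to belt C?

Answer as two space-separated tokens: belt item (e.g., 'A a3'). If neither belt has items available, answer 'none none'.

Tick 1: prefer A, take ingot from A; A=[nail,flask,spool] B=[oval,peg,node,valve,axle,beam] C=[ingot]
Tick 2: prefer B, take oval from B; A=[nail,flask,spool] B=[peg,node,valve,axle,beam] C=[ingot,oval]
Tick 3: prefer A, take nail from A; A=[flask,spool] B=[peg,node,valve,axle,beam] C=[ingot,oval,nail]
Tick 4: prefer B, take peg from B; A=[flask,spool] B=[node,valve,axle,beam] C=[ingot,oval,nail,peg]
Tick 5: prefer A, take flask from A; A=[spool] B=[node,valve,axle,beam] C=[ingot,oval,nail,peg,flask]
Tick 6: prefer B, take node from B; A=[spool] B=[valve,axle,beam] C=[ingot,oval,nail,peg,flask,node]

Answer: B node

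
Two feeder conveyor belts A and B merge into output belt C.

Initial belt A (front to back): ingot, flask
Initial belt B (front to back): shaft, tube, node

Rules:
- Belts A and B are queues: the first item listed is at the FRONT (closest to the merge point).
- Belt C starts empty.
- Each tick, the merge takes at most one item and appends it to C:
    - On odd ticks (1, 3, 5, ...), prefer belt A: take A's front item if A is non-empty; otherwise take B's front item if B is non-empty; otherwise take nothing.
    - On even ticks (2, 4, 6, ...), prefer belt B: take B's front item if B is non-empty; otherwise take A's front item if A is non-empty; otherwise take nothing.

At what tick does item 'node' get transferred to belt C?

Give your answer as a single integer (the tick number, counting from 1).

Tick 1: prefer A, take ingot from A; A=[flask] B=[shaft,tube,node] C=[ingot]
Tick 2: prefer B, take shaft from B; A=[flask] B=[tube,node] C=[ingot,shaft]
Tick 3: prefer A, take flask from A; A=[-] B=[tube,node] C=[ingot,shaft,flask]
Tick 4: prefer B, take tube from B; A=[-] B=[node] C=[ingot,shaft,flask,tube]
Tick 5: prefer A, take node from B; A=[-] B=[-] C=[ingot,shaft,flask,tube,node]

Answer: 5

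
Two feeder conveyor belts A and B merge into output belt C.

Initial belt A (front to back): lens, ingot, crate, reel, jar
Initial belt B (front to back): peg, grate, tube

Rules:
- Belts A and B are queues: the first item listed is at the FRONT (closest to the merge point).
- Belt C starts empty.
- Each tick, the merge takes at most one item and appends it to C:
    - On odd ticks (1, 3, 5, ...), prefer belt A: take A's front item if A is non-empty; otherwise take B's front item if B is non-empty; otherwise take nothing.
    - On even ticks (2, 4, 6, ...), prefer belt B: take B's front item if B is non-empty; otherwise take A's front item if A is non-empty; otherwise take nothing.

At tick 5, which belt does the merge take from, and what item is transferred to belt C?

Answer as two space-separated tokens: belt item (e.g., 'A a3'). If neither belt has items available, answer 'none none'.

Tick 1: prefer A, take lens from A; A=[ingot,crate,reel,jar] B=[peg,grate,tube] C=[lens]
Tick 2: prefer B, take peg from B; A=[ingot,crate,reel,jar] B=[grate,tube] C=[lens,peg]
Tick 3: prefer A, take ingot from A; A=[crate,reel,jar] B=[grate,tube] C=[lens,peg,ingot]
Tick 4: prefer B, take grate from B; A=[crate,reel,jar] B=[tube] C=[lens,peg,ingot,grate]
Tick 5: prefer A, take crate from A; A=[reel,jar] B=[tube] C=[lens,peg,ingot,grate,crate]

Answer: A crate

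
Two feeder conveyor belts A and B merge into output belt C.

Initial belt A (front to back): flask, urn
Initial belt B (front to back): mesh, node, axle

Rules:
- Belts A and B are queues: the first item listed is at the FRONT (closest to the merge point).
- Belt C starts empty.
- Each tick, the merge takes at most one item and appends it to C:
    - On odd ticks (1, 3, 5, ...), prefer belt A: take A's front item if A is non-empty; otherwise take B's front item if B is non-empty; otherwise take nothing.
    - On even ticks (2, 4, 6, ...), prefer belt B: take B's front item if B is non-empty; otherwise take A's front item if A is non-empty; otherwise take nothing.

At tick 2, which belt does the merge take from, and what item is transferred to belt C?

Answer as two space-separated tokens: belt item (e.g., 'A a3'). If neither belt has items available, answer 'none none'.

Tick 1: prefer A, take flask from A; A=[urn] B=[mesh,node,axle] C=[flask]
Tick 2: prefer B, take mesh from B; A=[urn] B=[node,axle] C=[flask,mesh]

Answer: B mesh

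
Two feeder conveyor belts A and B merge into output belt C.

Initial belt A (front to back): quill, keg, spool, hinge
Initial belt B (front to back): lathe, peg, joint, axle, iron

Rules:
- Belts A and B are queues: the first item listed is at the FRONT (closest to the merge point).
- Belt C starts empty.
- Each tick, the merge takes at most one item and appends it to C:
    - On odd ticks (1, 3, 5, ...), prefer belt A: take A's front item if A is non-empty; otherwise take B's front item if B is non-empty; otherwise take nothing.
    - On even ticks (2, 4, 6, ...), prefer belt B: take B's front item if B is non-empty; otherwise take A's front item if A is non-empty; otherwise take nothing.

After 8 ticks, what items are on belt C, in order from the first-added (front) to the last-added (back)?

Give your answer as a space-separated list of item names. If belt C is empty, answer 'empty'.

Tick 1: prefer A, take quill from A; A=[keg,spool,hinge] B=[lathe,peg,joint,axle,iron] C=[quill]
Tick 2: prefer B, take lathe from B; A=[keg,spool,hinge] B=[peg,joint,axle,iron] C=[quill,lathe]
Tick 3: prefer A, take keg from A; A=[spool,hinge] B=[peg,joint,axle,iron] C=[quill,lathe,keg]
Tick 4: prefer B, take peg from B; A=[spool,hinge] B=[joint,axle,iron] C=[quill,lathe,keg,peg]
Tick 5: prefer A, take spool from A; A=[hinge] B=[joint,axle,iron] C=[quill,lathe,keg,peg,spool]
Tick 6: prefer B, take joint from B; A=[hinge] B=[axle,iron] C=[quill,lathe,keg,peg,spool,joint]
Tick 7: prefer A, take hinge from A; A=[-] B=[axle,iron] C=[quill,lathe,keg,peg,spool,joint,hinge]
Tick 8: prefer B, take axle from B; A=[-] B=[iron] C=[quill,lathe,keg,peg,spool,joint,hinge,axle]

Answer: quill lathe keg peg spool joint hinge axle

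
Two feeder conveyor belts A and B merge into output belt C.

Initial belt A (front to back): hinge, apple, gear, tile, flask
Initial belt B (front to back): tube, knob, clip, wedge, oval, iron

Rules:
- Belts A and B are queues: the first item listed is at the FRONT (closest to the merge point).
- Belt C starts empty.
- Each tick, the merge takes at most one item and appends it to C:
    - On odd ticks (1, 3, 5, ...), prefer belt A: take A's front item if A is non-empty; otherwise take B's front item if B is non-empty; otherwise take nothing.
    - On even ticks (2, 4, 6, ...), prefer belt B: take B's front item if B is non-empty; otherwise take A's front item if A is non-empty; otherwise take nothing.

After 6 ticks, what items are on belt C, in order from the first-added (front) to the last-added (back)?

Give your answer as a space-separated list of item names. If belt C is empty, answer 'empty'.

Answer: hinge tube apple knob gear clip

Derivation:
Tick 1: prefer A, take hinge from A; A=[apple,gear,tile,flask] B=[tube,knob,clip,wedge,oval,iron] C=[hinge]
Tick 2: prefer B, take tube from B; A=[apple,gear,tile,flask] B=[knob,clip,wedge,oval,iron] C=[hinge,tube]
Tick 3: prefer A, take apple from A; A=[gear,tile,flask] B=[knob,clip,wedge,oval,iron] C=[hinge,tube,apple]
Tick 4: prefer B, take knob from B; A=[gear,tile,flask] B=[clip,wedge,oval,iron] C=[hinge,tube,apple,knob]
Tick 5: prefer A, take gear from A; A=[tile,flask] B=[clip,wedge,oval,iron] C=[hinge,tube,apple,knob,gear]
Tick 6: prefer B, take clip from B; A=[tile,flask] B=[wedge,oval,iron] C=[hinge,tube,apple,knob,gear,clip]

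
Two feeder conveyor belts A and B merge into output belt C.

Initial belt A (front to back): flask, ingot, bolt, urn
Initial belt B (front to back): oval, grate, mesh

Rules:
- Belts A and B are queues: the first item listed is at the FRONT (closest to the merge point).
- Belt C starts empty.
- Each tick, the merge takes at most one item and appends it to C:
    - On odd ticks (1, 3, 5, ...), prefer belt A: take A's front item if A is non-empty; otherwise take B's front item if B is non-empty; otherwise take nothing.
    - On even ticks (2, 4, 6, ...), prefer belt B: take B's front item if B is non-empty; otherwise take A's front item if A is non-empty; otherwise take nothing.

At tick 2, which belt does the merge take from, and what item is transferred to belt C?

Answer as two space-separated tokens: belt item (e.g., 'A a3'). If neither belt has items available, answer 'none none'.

Tick 1: prefer A, take flask from A; A=[ingot,bolt,urn] B=[oval,grate,mesh] C=[flask]
Tick 2: prefer B, take oval from B; A=[ingot,bolt,urn] B=[grate,mesh] C=[flask,oval]

Answer: B oval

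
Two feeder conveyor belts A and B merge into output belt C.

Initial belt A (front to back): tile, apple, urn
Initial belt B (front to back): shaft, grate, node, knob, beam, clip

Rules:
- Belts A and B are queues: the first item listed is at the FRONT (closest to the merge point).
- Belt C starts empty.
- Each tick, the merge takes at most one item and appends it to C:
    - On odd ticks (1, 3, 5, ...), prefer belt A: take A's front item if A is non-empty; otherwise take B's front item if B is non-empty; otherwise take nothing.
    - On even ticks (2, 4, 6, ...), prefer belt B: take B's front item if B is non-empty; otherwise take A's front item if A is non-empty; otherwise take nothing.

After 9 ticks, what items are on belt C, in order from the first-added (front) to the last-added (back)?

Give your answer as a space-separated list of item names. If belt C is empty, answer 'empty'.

Answer: tile shaft apple grate urn node knob beam clip

Derivation:
Tick 1: prefer A, take tile from A; A=[apple,urn] B=[shaft,grate,node,knob,beam,clip] C=[tile]
Tick 2: prefer B, take shaft from B; A=[apple,urn] B=[grate,node,knob,beam,clip] C=[tile,shaft]
Tick 3: prefer A, take apple from A; A=[urn] B=[grate,node,knob,beam,clip] C=[tile,shaft,apple]
Tick 4: prefer B, take grate from B; A=[urn] B=[node,knob,beam,clip] C=[tile,shaft,apple,grate]
Tick 5: prefer A, take urn from A; A=[-] B=[node,knob,beam,clip] C=[tile,shaft,apple,grate,urn]
Tick 6: prefer B, take node from B; A=[-] B=[knob,beam,clip] C=[tile,shaft,apple,grate,urn,node]
Tick 7: prefer A, take knob from B; A=[-] B=[beam,clip] C=[tile,shaft,apple,grate,urn,node,knob]
Tick 8: prefer B, take beam from B; A=[-] B=[clip] C=[tile,shaft,apple,grate,urn,node,knob,beam]
Tick 9: prefer A, take clip from B; A=[-] B=[-] C=[tile,shaft,apple,grate,urn,node,knob,beam,clip]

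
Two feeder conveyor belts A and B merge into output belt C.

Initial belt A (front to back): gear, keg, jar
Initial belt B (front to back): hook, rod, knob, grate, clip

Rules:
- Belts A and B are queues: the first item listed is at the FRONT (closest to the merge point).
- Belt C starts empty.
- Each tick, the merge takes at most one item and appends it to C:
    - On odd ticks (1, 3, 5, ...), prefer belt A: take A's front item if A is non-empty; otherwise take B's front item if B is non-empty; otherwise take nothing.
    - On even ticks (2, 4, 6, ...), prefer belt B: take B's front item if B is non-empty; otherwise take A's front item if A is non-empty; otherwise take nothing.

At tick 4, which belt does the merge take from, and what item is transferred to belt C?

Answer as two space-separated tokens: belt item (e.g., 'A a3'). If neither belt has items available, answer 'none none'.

Tick 1: prefer A, take gear from A; A=[keg,jar] B=[hook,rod,knob,grate,clip] C=[gear]
Tick 2: prefer B, take hook from B; A=[keg,jar] B=[rod,knob,grate,clip] C=[gear,hook]
Tick 3: prefer A, take keg from A; A=[jar] B=[rod,knob,grate,clip] C=[gear,hook,keg]
Tick 4: prefer B, take rod from B; A=[jar] B=[knob,grate,clip] C=[gear,hook,keg,rod]

Answer: B rod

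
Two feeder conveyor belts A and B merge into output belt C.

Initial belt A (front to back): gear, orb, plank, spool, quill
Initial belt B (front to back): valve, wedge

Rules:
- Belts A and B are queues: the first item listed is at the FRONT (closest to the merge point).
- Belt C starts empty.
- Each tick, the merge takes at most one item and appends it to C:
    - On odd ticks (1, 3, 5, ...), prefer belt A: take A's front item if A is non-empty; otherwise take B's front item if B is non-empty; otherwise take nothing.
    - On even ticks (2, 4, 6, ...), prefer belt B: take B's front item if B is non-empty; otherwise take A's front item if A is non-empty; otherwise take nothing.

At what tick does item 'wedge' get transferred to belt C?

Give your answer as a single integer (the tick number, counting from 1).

Tick 1: prefer A, take gear from A; A=[orb,plank,spool,quill] B=[valve,wedge] C=[gear]
Tick 2: prefer B, take valve from B; A=[orb,plank,spool,quill] B=[wedge] C=[gear,valve]
Tick 3: prefer A, take orb from A; A=[plank,spool,quill] B=[wedge] C=[gear,valve,orb]
Tick 4: prefer B, take wedge from B; A=[plank,spool,quill] B=[-] C=[gear,valve,orb,wedge]

Answer: 4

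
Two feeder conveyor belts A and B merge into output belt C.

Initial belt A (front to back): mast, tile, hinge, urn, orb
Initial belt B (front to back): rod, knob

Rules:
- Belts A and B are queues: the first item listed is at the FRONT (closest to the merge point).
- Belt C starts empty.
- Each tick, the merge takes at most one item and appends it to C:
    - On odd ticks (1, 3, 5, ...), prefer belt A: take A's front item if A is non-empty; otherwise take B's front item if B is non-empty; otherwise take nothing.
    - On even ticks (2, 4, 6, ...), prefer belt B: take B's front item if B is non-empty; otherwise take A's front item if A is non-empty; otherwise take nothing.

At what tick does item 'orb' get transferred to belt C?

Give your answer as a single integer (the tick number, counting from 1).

Tick 1: prefer A, take mast from A; A=[tile,hinge,urn,orb] B=[rod,knob] C=[mast]
Tick 2: prefer B, take rod from B; A=[tile,hinge,urn,orb] B=[knob] C=[mast,rod]
Tick 3: prefer A, take tile from A; A=[hinge,urn,orb] B=[knob] C=[mast,rod,tile]
Tick 4: prefer B, take knob from B; A=[hinge,urn,orb] B=[-] C=[mast,rod,tile,knob]
Tick 5: prefer A, take hinge from A; A=[urn,orb] B=[-] C=[mast,rod,tile,knob,hinge]
Tick 6: prefer B, take urn from A; A=[orb] B=[-] C=[mast,rod,tile,knob,hinge,urn]
Tick 7: prefer A, take orb from A; A=[-] B=[-] C=[mast,rod,tile,knob,hinge,urn,orb]

Answer: 7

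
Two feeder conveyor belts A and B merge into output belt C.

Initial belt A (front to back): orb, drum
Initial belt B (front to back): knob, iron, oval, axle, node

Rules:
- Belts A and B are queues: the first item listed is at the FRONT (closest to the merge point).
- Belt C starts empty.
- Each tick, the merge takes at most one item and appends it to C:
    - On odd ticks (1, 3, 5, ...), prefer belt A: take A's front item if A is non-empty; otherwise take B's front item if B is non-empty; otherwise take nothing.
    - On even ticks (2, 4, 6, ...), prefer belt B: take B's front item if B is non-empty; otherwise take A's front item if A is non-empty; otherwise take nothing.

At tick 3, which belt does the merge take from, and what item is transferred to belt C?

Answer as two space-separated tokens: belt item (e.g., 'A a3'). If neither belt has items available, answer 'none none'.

Tick 1: prefer A, take orb from A; A=[drum] B=[knob,iron,oval,axle,node] C=[orb]
Tick 2: prefer B, take knob from B; A=[drum] B=[iron,oval,axle,node] C=[orb,knob]
Tick 3: prefer A, take drum from A; A=[-] B=[iron,oval,axle,node] C=[orb,knob,drum]

Answer: A drum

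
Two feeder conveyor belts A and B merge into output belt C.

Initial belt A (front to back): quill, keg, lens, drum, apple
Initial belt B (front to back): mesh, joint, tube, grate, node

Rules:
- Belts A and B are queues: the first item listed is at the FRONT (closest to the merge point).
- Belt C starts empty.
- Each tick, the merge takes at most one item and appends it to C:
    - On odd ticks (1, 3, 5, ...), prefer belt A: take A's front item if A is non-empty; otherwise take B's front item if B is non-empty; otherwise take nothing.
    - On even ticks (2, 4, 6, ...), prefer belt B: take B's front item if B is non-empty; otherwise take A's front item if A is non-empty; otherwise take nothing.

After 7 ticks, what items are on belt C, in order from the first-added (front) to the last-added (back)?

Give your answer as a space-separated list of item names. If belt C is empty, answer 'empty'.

Answer: quill mesh keg joint lens tube drum

Derivation:
Tick 1: prefer A, take quill from A; A=[keg,lens,drum,apple] B=[mesh,joint,tube,grate,node] C=[quill]
Tick 2: prefer B, take mesh from B; A=[keg,lens,drum,apple] B=[joint,tube,grate,node] C=[quill,mesh]
Tick 3: prefer A, take keg from A; A=[lens,drum,apple] B=[joint,tube,grate,node] C=[quill,mesh,keg]
Tick 4: prefer B, take joint from B; A=[lens,drum,apple] B=[tube,grate,node] C=[quill,mesh,keg,joint]
Tick 5: prefer A, take lens from A; A=[drum,apple] B=[tube,grate,node] C=[quill,mesh,keg,joint,lens]
Tick 6: prefer B, take tube from B; A=[drum,apple] B=[grate,node] C=[quill,mesh,keg,joint,lens,tube]
Tick 7: prefer A, take drum from A; A=[apple] B=[grate,node] C=[quill,mesh,keg,joint,lens,tube,drum]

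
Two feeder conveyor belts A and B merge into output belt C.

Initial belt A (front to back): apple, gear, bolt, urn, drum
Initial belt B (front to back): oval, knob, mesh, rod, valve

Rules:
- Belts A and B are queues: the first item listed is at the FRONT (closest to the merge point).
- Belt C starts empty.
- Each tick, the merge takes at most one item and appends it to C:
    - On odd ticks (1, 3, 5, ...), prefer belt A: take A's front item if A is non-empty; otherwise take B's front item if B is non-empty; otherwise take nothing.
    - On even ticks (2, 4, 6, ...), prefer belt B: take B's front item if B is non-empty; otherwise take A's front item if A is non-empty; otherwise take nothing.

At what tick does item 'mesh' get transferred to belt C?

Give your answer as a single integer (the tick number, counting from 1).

Tick 1: prefer A, take apple from A; A=[gear,bolt,urn,drum] B=[oval,knob,mesh,rod,valve] C=[apple]
Tick 2: prefer B, take oval from B; A=[gear,bolt,urn,drum] B=[knob,mesh,rod,valve] C=[apple,oval]
Tick 3: prefer A, take gear from A; A=[bolt,urn,drum] B=[knob,mesh,rod,valve] C=[apple,oval,gear]
Tick 4: prefer B, take knob from B; A=[bolt,urn,drum] B=[mesh,rod,valve] C=[apple,oval,gear,knob]
Tick 5: prefer A, take bolt from A; A=[urn,drum] B=[mesh,rod,valve] C=[apple,oval,gear,knob,bolt]
Tick 6: prefer B, take mesh from B; A=[urn,drum] B=[rod,valve] C=[apple,oval,gear,knob,bolt,mesh]

Answer: 6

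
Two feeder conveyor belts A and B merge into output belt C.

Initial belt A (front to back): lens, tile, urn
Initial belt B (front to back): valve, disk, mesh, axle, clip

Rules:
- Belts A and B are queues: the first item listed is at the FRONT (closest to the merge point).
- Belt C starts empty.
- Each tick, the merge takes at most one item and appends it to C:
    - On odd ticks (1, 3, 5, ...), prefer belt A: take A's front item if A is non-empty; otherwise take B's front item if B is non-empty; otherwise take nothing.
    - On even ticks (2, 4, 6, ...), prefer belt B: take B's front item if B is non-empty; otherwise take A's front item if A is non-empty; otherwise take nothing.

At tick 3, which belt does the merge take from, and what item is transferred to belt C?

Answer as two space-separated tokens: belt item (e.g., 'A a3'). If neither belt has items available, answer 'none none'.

Tick 1: prefer A, take lens from A; A=[tile,urn] B=[valve,disk,mesh,axle,clip] C=[lens]
Tick 2: prefer B, take valve from B; A=[tile,urn] B=[disk,mesh,axle,clip] C=[lens,valve]
Tick 3: prefer A, take tile from A; A=[urn] B=[disk,mesh,axle,clip] C=[lens,valve,tile]

Answer: A tile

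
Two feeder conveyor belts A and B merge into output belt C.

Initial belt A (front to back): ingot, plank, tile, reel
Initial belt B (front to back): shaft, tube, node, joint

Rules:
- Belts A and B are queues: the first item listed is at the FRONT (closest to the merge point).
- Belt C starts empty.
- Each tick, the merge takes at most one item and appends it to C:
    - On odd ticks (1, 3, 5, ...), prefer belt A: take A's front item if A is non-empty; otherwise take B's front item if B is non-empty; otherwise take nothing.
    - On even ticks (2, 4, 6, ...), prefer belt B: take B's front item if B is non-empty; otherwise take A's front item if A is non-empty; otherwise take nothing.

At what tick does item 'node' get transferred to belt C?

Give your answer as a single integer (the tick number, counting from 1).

Answer: 6

Derivation:
Tick 1: prefer A, take ingot from A; A=[plank,tile,reel] B=[shaft,tube,node,joint] C=[ingot]
Tick 2: prefer B, take shaft from B; A=[plank,tile,reel] B=[tube,node,joint] C=[ingot,shaft]
Tick 3: prefer A, take plank from A; A=[tile,reel] B=[tube,node,joint] C=[ingot,shaft,plank]
Tick 4: prefer B, take tube from B; A=[tile,reel] B=[node,joint] C=[ingot,shaft,plank,tube]
Tick 5: prefer A, take tile from A; A=[reel] B=[node,joint] C=[ingot,shaft,plank,tube,tile]
Tick 6: prefer B, take node from B; A=[reel] B=[joint] C=[ingot,shaft,plank,tube,tile,node]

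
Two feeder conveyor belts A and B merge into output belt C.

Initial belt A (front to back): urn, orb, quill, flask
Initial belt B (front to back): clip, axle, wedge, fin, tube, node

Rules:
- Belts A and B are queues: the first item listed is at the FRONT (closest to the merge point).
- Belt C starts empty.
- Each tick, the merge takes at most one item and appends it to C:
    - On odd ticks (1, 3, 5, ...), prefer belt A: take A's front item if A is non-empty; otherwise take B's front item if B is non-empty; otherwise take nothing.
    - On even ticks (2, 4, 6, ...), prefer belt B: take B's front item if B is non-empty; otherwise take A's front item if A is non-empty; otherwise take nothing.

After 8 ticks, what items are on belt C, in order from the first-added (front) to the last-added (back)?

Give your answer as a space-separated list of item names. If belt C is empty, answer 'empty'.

Tick 1: prefer A, take urn from A; A=[orb,quill,flask] B=[clip,axle,wedge,fin,tube,node] C=[urn]
Tick 2: prefer B, take clip from B; A=[orb,quill,flask] B=[axle,wedge,fin,tube,node] C=[urn,clip]
Tick 3: prefer A, take orb from A; A=[quill,flask] B=[axle,wedge,fin,tube,node] C=[urn,clip,orb]
Tick 4: prefer B, take axle from B; A=[quill,flask] B=[wedge,fin,tube,node] C=[urn,clip,orb,axle]
Tick 5: prefer A, take quill from A; A=[flask] B=[wedge,fin,tube,node] C=[urn,clip,orb,axle,quill]
Tick 6: prefer B, take wedge from B; A=[flask] B=[fin,tube,node] C=[urn,clip,orb,axle,quill,wedge]
Tick 7: prefer A, take flask from A; A=[-] B=[fin,tube,node] C=[urn,clip,orb,axle,quill,wedge,flask]
Tick 8: prefer B, take fin from B; A=[-] B=[tube,node] C=[urn,clip,orb,axle,quill,wedge,flask,fin]

Answer: urn clip orb axle quill wedge flask fin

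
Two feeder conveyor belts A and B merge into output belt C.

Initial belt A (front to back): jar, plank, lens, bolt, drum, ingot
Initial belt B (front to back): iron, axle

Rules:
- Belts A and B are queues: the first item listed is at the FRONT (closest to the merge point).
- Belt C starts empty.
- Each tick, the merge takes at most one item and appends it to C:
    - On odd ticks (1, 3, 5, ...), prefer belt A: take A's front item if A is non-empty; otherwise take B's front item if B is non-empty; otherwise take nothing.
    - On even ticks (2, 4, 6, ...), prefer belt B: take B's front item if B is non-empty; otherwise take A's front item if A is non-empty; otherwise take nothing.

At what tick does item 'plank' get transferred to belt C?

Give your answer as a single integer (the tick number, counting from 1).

Answer: 3

Derivation:
Tick 1: prefer A, take jar from A; A=[plank,lens,bolt,drum,ingot] B=[iron,axle] C=[jar]
Tick 2: prefer B, take iron from B; A=[plank,lens,bolt,drum,ingot] B=[axle] C=[jar,iron]
Tick 3: prefer A, take plank from A; A=[lens,bolt,drum,ingot] B=[axle] C=[jar,iron,plank]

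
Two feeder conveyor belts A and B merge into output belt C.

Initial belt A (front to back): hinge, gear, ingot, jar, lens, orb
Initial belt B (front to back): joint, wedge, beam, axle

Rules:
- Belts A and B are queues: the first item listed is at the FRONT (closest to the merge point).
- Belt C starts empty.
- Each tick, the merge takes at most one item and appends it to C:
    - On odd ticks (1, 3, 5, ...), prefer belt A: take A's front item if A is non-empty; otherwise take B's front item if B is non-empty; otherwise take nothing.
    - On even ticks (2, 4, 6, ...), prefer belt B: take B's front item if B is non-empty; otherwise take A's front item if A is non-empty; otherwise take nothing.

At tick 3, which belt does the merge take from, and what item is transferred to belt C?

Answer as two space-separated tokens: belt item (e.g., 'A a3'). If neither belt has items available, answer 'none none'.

Tick 1: prefer A, take hinge from A; A=[gear,ingot,jar,lens,orb] B=[joint,wedge,beam,axle] C=[hinge]
Tick 2: prefer B, take joint from B; A=[gear,ingot,jar,lens,orb] B=[wedge,beam,axle] C=[hinge,joint]
Tick 3: prefer A, take gear from A; A=[ingot,jar,lens,orb] B=[wedge,beam,axle] C=[hinge,joint,gear]

Answer: A gear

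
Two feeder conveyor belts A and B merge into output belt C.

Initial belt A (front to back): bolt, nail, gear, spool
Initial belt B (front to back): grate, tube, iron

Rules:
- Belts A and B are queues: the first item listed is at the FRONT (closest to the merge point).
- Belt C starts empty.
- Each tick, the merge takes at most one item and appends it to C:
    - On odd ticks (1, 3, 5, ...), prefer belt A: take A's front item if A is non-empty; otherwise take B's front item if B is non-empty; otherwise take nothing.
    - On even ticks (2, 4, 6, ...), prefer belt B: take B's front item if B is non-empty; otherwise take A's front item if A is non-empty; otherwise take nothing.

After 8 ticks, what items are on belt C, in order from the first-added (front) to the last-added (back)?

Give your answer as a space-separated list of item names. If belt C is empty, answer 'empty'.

Tick 1: prefer A, take bolt from A; A=[nail,gear,spool] B=[grate,tube,iron] C=[bolt]
Tick 2: prefer B, take grate from B; A=[nail,gear,spool] B=[tube,iron] C=[bolt,grate]
Tick 3: prefer A, take nail from A; A=[gear,spool] B=[tube,iron] C=[bolt,grate,nail]
Tick 4: prefer B, take tube from B; A=[gear,spool] B=[iron] C=[bolt,grate,nail,tube]
Tick 5: prefer A, take gear from A; A=[spool] B=[iron] C=[bolt,grate,nail,tube,gear]
Tick 6: prefer B, take iron from B; A=[spool] B=[-] C=[bolt,grate,nail,tube,gear,iron]
Tick 7: prefer A, take spool from A; A=[-] B=[-] C=[bolt,grate,nail,tube,gear,iron,spool]
Tick 8: prefer B, both empty, nothing taken; A=[-] B=[-] C=[bolt,grate,nail,tube,gear,iron,spool]

Answer: bolt grate nail tube gear iron spool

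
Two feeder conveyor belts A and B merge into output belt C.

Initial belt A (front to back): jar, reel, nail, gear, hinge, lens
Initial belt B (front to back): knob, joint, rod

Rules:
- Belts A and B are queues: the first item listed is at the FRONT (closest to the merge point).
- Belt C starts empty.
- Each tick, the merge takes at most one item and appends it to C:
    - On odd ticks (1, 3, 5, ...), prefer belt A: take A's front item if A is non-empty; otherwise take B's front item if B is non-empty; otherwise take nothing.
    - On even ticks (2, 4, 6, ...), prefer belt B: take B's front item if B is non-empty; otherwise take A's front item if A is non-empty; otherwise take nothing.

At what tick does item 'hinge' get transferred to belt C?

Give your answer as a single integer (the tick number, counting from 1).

Tick 1: prefer A, take jar from A; A=[reel,nail,gear,hinge,lens] B=[knob,joint,rod] C=[jar]
Tick 2: prefer B, take knob from B; A=[reel,nail,gear,hinge,lens] B=[joint,rod] C=[jar,knob]
Tick 3: prefer A, take reel from A; A=[nail,gear,hinge,lens] B=[joint,rod] C=[jar,knob,reel]
Tick 4: prefer B, take joint from B; A=[nail,gear,hinge,lens] B=[rod] C=[jar,knob,reel,joint]
Tick 5: prefer A, take nail from A; A=[gear,hinge,lens] B=[rod] C=[jar,knob,reel,joint,nail]
Tick 6: prefer B, take rod from B; A=[gear,hinge,lens] B=[-] C=[jar,knob,reel,joint,nail,rod]
Tick 7: prefer A, take gear from A; A=[hinge,lens] B=[-] C=[jar,knob,reel,joint,nail,rod,gear]
Tick 8: prefer B, take hinge from A; A=[lens] B=[-] C=[jar,knob,reel,joint,nail,rod,gear,hinge]

Answer: 8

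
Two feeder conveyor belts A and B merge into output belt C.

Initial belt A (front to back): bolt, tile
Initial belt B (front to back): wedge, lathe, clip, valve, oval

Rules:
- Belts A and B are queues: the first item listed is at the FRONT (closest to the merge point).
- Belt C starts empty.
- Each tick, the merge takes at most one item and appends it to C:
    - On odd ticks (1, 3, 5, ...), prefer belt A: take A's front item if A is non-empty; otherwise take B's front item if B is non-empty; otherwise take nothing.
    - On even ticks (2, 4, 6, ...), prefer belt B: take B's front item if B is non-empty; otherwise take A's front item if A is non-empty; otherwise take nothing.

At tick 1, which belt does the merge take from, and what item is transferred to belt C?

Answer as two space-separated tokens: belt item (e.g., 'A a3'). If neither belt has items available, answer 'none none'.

Answer: A bolt

Derivation:
Tick 1: prefer A, take bolt from A; A=[tile] B=[wedge,lathe,clip,valve,oval] C=[bolt]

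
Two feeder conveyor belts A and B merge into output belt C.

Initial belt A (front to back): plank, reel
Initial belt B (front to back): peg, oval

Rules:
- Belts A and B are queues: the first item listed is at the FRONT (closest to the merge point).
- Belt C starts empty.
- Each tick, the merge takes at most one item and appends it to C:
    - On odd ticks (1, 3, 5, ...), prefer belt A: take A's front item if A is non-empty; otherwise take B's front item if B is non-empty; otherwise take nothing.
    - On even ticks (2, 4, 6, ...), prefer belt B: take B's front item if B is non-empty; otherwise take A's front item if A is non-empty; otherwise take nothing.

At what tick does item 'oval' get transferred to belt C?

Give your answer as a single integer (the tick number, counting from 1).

Tick 1: prefer A, take plank from A; A=[reel] B=[peg,oval] C=[plank]
Tick 2: prefer B, take peg from B; A=[reel] B=[oval] C=[plank,peg]
Tick 3: prefer A, take reel from A; A=[-] B=[oval] C=[plank,peg,reel]
Tick 4: prefer B, take oval from B; A=[-] B=[-] C=[plank,peg,reel,oval]

Answer: 4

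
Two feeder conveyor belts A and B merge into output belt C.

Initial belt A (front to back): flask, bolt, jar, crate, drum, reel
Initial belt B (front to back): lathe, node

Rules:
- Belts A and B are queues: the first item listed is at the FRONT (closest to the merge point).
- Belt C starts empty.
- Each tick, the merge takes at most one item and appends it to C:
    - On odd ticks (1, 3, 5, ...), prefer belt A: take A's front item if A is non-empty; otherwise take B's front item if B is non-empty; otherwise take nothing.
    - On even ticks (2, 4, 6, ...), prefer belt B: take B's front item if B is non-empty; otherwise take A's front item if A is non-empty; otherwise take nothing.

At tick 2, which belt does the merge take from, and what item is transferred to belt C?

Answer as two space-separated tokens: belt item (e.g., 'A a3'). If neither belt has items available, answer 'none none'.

Tick 1: prefer A, take flask from A; A=[bolt,jar,crate,drum,reel] B=[lathe,node] C=[flask]
Tick 2: prefer B, take lathe from B; A=[bolt,jar,crate,drum,reel] B=[node] C=[flask,lathe]

Answer: B lathe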